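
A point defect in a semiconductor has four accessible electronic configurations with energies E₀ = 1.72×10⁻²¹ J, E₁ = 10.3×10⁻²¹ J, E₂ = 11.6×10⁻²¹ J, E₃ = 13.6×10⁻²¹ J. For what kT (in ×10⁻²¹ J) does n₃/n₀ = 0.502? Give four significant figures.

17.24 ×10⁻²¹ J

n₃/n₀ = exp[−(E₃−E₀)/kT] = 0.502.
⇒ (E₃−E₀)/kT = ln(1/0.502) = ln(1.99203) = 0.689154.
kT = 11.88 ×10⁻²¹ J / 0.689154 = 17.24 ×10⁻²¹ J.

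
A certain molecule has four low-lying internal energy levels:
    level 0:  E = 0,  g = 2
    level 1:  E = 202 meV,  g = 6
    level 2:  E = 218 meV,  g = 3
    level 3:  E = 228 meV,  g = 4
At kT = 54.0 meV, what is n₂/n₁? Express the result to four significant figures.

n₂/n₁ = (g₂/g₁) exp[−(E₂−E₁)/kT] = (3/6) × exp(−(16 meV)/(54.0 meV)) = (3/6) × exp(-0.296296) = 0.3718.

0.3718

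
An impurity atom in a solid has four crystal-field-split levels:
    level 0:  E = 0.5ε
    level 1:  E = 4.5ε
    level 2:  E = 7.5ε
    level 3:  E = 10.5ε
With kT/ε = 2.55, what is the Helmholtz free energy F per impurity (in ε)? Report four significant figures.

-0.1540 ε

Eᵢ/kT = 0.196078, 1.76471, 2.94118, 4.11765.
Z = Σ e^(−Eᵢ/kT) = e^(−0.196078) + e^(−1.76471) + e^(−2.94118) + e^(−4.11765) = 0.821948 + 0.171236 + 0.0528034 + 0.0162827 = 1.06227.
F = −kT ln Z = −2.55 × ln(1.06227) = −2.55 × 0.0604081 = -0.1540 ε.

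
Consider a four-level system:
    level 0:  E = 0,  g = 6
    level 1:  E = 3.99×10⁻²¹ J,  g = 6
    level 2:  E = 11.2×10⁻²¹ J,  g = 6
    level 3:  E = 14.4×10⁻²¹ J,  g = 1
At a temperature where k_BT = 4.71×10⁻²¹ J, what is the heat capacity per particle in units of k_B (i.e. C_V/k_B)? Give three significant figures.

0.434

Eᵢ/kT = 0, 0.84713, 2.3779, 3.0573.
Z = Σ gᵢe^(−Eᵢ/kT) = 6·e^(−0) + 6·e^(−0.84713) + 6·e^(−2.3779) + 1·e^(−3.0573) = 6.0000 + 2.5719 + 0.55647 + 0.047014 = 9.1754.
⟨E⟩ = 1.8715, ⟨E²⟩ = 13.133.
C_V/k_B = (⟨E²⟩ − ⟨E⟩²)/(kT)² = (13.133 − 3.5025)/22.184 = 0.434.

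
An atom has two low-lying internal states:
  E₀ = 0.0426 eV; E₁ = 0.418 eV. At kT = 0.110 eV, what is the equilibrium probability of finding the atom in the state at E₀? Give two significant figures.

0.97

Eᵢ/kT = 0.3873, 3.800.
Z = Σ e^(−Eᵢ/kT) = e^(−0.3873) + e^(−3.800) = 0.6789 + 0.02237 = 0.7013.
P₀ = e^(−E₀/kT) / Z = 0.6789/0.7013 = 0.97.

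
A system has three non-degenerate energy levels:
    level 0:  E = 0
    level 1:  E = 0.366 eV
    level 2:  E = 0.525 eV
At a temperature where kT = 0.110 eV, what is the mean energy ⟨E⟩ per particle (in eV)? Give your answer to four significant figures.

0.01683 eV

Eᵢ/kT = 0, 3.32727, 4.77273.
Z = Σ e^(−Eᵢ/kT) = e^(−0) + e^(−3.32727) + e^(−4.77273) = 1.00000 + 0.0358910 + 0.00845726 = 1.04435.
⟨E⟩ = Σ Eᵢ e^(−Eᵢ/kT) / Z = (0·1.00000 + 0.366·0.0358910 + 0.525·0.00845726) / 1.04435 = 0.01683 eV.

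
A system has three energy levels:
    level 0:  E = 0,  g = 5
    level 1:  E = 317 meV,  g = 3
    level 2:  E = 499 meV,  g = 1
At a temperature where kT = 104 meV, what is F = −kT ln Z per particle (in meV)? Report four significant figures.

Eᵢ/kT = 0, 3.04808, 4.79808.
Z = Σ gᵢe^(−Eᵢ/kT) = 5·e^(−0) + 3·e^(−3.04808) + 1·e^(−4.79808) = 5.00000 + 0.142350 + 0.00824556 = 5.15060.
F = −kT ln Z = −104 × ln(5.15060) = −104 × 1.63911 = -170.5 meV.

-170.5 meV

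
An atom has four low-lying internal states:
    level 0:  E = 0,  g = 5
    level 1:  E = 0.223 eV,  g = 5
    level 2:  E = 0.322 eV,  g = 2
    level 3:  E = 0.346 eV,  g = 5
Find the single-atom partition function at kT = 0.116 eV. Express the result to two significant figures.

Z = 6.1

Eᵢ/kT = 0, 1.922, 2.776, 2.983.
Z = Σ gᵢe^(−Eᵢ/kT) = 5·e^(−0) + 5·e^(−1.922) + 2·e^(−2.776) + 5·e^(−2.983) = 5.000 + 0.7316 + 0.1246 + 0.2532 = 6.109.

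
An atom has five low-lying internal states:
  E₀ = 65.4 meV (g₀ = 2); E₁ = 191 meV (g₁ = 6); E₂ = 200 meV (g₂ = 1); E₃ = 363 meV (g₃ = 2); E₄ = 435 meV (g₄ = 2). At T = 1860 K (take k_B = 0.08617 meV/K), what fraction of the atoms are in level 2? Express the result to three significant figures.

k_BT = 0.08617 × 1860 K = 160.28 meV.
Eᵢ/kT = 0.40804, 1.1917, 1.2478, 2.2648, 2.7140.
Z = Σ gᵢe^(−Eᵢ/kT) = 2·e^(−0.40804) + 6·e^(−1.1917) + 1·e^(−1.2478) + 2·e^(−2.2648) + 2·e^(−2.7140) = 1.3299 + 1.8222 + 0.28714 + 0.20770 + 0.13254 = 3.7795.
P₂ = g₂ e^(−E₂/kT) / Z = 0.28714/3.7795 = 0.0760.

0.0760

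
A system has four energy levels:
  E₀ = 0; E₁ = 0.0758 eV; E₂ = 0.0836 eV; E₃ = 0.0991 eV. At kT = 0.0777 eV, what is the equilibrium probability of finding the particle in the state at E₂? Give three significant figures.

Eᵢ/kT = 0, 0.97555, 1.0759, 1.2754.
Z = Σ e^(−Eᵢ/kT) = e^(−0) + e^(−0.97555) + e^(−1.0759) + e^(−1.2754) = 1.0000 + 0.37698 + 0.34099 + 0.27932 = 1.9973.
P₂ = e^(−E₂/kT) / Z = 0.34099/1.9973 = 0.171.

0.171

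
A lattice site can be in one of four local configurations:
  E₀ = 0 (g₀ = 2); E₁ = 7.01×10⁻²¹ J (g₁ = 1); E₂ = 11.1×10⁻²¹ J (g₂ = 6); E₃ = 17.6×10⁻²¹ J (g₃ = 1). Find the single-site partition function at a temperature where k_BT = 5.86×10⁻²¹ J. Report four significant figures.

Eᵢ/kT = 0, 1.19625, 1.89420, 3.00341.
Z = Σ gᵢe^(−Eᵢ/kT) = 2·e^(−0) + 1·e^(−1.19625) + 6·e^(−1.89420) + 1·e^(−3.00341) = 2.00000 + 0.302326 + 0.902632 + 0.0496176 = 3.25458.

Z = 3.255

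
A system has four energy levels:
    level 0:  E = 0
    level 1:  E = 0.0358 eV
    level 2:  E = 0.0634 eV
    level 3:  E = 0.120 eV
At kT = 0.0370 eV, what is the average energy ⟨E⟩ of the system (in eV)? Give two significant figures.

0.019 eV

Eᵢ/kT = 0, 0.9676, 1.714, 3.243.
Z = Σ e^(−Eᵢ/kT) = e^(−0) + e^(−0.9676) + e^(−1.714) + e^(−3.243) = 1.000 + 0.3800 + 0.1801 + 0.03905 = 1.599.
⟨E⟩ = Σ Eᵢ e^(−Eᵢ/kT) / Z = (0·1.000 + 0.0358·0.3800 + 0.0634·0.1801 + 0.120·0.03905) / 1.599 = 0.019 eV.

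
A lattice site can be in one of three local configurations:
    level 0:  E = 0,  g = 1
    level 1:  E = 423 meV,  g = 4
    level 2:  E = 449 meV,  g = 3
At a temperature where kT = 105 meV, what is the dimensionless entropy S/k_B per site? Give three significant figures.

0.525

Eᵢ/kT = 0, 4.0286, 4.2762.
Z = Σ gᵢe^(−Eᵢ/kT) = 1·e^(−0) + 4·e^(−4.0286) + 3·e^(−4.2762) = 1.0000 + 0.071197 + 0.041686 = 1.1129.
⟨E⟩ = Σ EᵢPᵢ = 43.879 meV.
S/k_B = ln Z + ⟨E⟩/kT = ln(1.1129) + 43.879/105 = 0.10697 + 0.41790 = 0.525.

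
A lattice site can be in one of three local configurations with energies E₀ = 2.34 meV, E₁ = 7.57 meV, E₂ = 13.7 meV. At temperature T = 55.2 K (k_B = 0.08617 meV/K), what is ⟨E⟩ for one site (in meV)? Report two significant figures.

k_BT = 0.08617 × 55.2 K = 4.757 meV.
Eᵢ/kT = 0.4919, 1.591, 2.880.
Z = Σ e^(−Eᵢ/kT) = e^(−0.4919) + e^(−1.591) + e^(−2.880) = 0.6115 + 0.2037 + 0.05613 = 0.8713.
⟨E⟩ = Σ Eᵢ e^(−Eᵢ/kT) / Z = (2.34·0.6115 + 7.57·0.2037 + 13.7·0.05613) / 0.8713 = 4.3 meV.

4.3 meV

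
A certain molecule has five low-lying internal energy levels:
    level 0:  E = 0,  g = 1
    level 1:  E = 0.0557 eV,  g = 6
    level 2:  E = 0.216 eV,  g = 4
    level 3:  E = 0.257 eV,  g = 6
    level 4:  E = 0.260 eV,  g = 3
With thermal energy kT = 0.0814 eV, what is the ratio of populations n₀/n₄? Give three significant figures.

8.13

n₀/n₄ = (g₀/g₄) exp[−(E₀−E₄)/kT] = (1/3) × exp(−(-0.260 eV)/(0.0814 eV)) = (1/3) × exp(3.1941) = 8.13.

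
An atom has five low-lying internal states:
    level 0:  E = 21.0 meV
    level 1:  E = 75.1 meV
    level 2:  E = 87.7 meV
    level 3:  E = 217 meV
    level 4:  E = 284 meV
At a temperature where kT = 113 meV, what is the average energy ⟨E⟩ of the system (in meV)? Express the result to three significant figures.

74.4 meV

Eᵢ/kT = 0.18584, 0.66460, 0.77611, 1.9204, 2.5133.
Z = Σ e^(−Eᵢ/kT) = e^(−0.18584) + e^(−0.66460) + e^(−0.77611) + e^(−1.9204) + e^(−2.5133) = 0.83041 + 0.51448 + 0.46019 + 0.14655 + 0.081000 = 2.0326.
⟨E⟩ = Σ Eᵢ e^(−Eᵢ/kT) / Z = (21.0·0.83041 + 75.1·0.51448 + 87.7·0.46019 + 217·0.14655 + 284·0.081000) / 2.0326 = 74.4 meV.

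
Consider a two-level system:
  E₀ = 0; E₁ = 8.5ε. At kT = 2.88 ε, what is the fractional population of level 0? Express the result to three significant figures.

0.950

Eᵢ/kT = 0, 2.9514.
Z = Σ e^(−Eᵢ/kT) = e^(−0) + e^(−2.9514) = 1.0000 + 0.052266 = 1.0523.
P₀ = e^(−E₀/kT) / Z = 1.0000/1.0523 = 0.950.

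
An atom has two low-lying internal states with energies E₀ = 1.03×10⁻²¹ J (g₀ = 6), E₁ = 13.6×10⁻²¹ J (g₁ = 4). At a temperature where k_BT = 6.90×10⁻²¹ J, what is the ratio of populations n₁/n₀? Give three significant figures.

n₁/n₀ = (g₁/g₀) exp[−(E₁−E₀)/kT] = (4/6) × exp(−(12.57 ×10⁻²¹ J)/(6.90 ×10⁻²¹ J)) = (4/6) × exp(-1.8217) = 0.108.

0.108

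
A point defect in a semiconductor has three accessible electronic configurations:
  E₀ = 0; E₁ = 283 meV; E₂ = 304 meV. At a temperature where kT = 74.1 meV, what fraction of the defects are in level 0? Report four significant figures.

Eᵢ/kT = 0, 3.81916, 4.10256.
Z = Σ e^(−Eᵢ/kT) = e^(−0) + e^(−3.81916) + e^(−4.10256) = 1.00000 + 0.0219462 + 0.0165303 = 1.03848.
P₀ = e^(−E₀/kT) / Z = 1.00000/1.03848 = 0.9629.

0.9629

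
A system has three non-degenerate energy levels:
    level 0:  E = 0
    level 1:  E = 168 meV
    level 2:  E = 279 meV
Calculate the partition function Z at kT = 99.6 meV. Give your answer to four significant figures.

Z = 1.246

Eᵢ/kT = 0, 1.68675, 2.80120.
Z = Σ e^(−Eᵢ/kT) = e^(−0) + e^(−1.68675) + e^(−2.80120) = 1.00000 + 0.185120 + 0.0607371 = 1.24586.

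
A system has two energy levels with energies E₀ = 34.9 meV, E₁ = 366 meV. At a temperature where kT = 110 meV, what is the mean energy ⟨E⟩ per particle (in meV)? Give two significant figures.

50 meV

Eᵢ/kT = 0.3173, 3.327.
Z = Σ e^(−Eᵢ/kT) = e^(−0.3173) + e^(−3.327) = 0.7281 + 0.03590 = 0.7640.
⟨E⟩ = Σ Eᵢ e^(−Eᵢ/kT) / Z = (34.9·0.7281 + 366·0.03590) / 0.7640 = 50 meV.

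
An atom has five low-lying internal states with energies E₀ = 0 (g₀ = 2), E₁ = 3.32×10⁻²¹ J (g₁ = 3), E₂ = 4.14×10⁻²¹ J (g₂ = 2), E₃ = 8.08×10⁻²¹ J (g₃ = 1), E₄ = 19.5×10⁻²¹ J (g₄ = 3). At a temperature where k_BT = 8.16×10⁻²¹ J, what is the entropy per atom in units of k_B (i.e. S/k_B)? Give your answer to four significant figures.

Eᵢ/kT = 0, 0.406863, 0.507353, 0.990196, 2.38971.
Z = Σ gᵢe^(−Eᵢ/kT) = 2·e^(−0) + 3·e^(−0.406863) + 2·e^(−0.507353) + 1·e^(−0.990196) + 3·e^(−2.38971) = 2.00000 + 1.99721 + 1.20417 + 0.371504 + 0.274969 = 5.84785.
⟨E⟩ = Σ EᵢPᵢ = 3.41658 ×10⁻²¹ J.
S/k_B = ln Z + ⟨E⟩/kT = ln(5.84785) + 3.41658/8.16 = 1.76607 + 0.418699 = 2.185.

2.185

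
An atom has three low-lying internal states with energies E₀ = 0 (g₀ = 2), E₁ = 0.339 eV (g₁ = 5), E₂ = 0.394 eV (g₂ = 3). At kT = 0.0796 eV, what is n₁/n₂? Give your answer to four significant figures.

3.326

n₁/n₂ = (g₁/g₂) exp[−(E₁−E₂)/kT] = (5/3) × exp(−(-0.055 eV)/(0.0796 eV)) = (5/3) × exp(0.690955) = 3.326.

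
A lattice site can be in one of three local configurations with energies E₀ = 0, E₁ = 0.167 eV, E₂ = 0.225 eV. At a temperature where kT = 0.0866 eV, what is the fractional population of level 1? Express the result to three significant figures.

0.119

Eᵢ/kT = 0, 1.9284, 2.5982.
Z = Σ e^(−Eᵢ/kT) = e^(−0) + e^(−1.9284) + e^(−2.5982) = 1.0000 + 0.14538 + 0.074407 = 1.2198.
P₁ = e^(−E₁/kT) / Z = 0.14538/1.2198 = 0.119.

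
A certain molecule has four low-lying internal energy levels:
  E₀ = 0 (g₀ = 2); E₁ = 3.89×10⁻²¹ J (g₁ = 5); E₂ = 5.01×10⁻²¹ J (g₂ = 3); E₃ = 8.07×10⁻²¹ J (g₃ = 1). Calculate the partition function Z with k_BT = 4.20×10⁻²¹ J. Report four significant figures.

Eᵢ/kT = 0, 0.926190, 1.19286, 1.92143.
Z = Σ gᵢe^(−Eᵢ/kT) = 2·e^(−0) + 5·e^(−0.926190) + 3·e^(−1.19286) + 1·e^(−1.92143) = 2.00000 + 1.98030 + 0.910057 + 0.146397 = 5.03675.

Z = 5.037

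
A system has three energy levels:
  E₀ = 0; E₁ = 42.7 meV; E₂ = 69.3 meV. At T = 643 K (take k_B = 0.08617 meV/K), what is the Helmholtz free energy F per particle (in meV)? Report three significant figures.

-31.0 meV

k_BT = 0.08617 × 643 K = 55.407 meV.
Eᵢ/kT = 0, 0.77066, 1.2507.
Z = Σ e^(−Eᵢ/kT) = e^(−0) + e^(−0.77066) + e^(−1.2507) = 1.0000 + 0.46271 + 0.28630 = 1.7490.
F = −kT ln Z = −55.407 × ln(1.7490) = −55.407 × 0.55904 = -31.0 meV.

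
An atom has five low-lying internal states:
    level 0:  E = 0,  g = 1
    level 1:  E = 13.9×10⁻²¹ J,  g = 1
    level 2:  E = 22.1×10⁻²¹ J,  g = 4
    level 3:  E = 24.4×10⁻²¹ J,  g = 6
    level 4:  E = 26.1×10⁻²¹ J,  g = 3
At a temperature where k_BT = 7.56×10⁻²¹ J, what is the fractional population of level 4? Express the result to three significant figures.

Eᵢ/kT = 0, 1.8386, 2.9233, 3.2275, 3.4524.
Z = Σ gᵢe^(−Eᵢ/kT) = 1·e^(−0) + 1·e^(−1.8386) + 4·e^(−2.9233) + 6·e^(−3.2275) + 3·e^(−3.4524) = 1.0000 + 0.15904 + 0.21502 + 0.23794 + 0.095009 = 1.7070.
P₄ = g₄ e^(−E₄/kT) / Z = 0.095009/1.7070 = 0.0557.

0.0557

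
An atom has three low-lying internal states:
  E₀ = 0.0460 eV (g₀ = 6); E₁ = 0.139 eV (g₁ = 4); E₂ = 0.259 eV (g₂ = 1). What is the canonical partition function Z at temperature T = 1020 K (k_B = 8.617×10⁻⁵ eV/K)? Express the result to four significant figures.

Z = 4.430

k_BT = 8.617×10⁻⁵ × 1020 K = 0.0878934 eV.
Eᵢ/kT = 0.523361, 1.58146, 2.94675.
Z = Σ gᵢe^(−Eᵢ/kT) = 6·e^(−0.523361) + 4·e^(−1.58146) + 1·e^(−2.94675) = 3.55515 + 0.822698 + 0.0525101 = 4.43036.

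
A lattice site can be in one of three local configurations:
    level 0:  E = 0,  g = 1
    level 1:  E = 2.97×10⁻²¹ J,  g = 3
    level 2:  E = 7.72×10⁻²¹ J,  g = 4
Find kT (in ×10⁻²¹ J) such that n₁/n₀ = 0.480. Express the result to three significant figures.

1.62 ×10⁻²¹ J

n₁/n₀ = (g₁/g₀) exp[−(E₁−E₀)/kT] = 0.480.
⇒ (E₁−E₀)/kT = ln((3/1)/0.480) = ln(6.2500) = 1.8326.
kT = 2.97 ×10⁻²¹ J / 1.8326 = 1.62 ×10⁻²¹ J.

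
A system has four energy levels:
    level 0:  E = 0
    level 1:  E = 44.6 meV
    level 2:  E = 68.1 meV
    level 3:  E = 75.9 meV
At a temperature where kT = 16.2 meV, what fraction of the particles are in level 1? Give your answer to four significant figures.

0.05858

Eᵢ/kT = 0, 2.75309, 4.20370, 4.68519.
Z = Σ e^(−Eᵢ/kT) = e^(−0) + e^(−2.75309) + e^(−4.20370) + e^(−4.68519) = 1.00000 + 0.0637306 + 0.0149402 + 0.00923098 = 1.08790.
P₁ = e^(−E₁/kT) / Z = 0.0637306/1.08790 = 0.05858.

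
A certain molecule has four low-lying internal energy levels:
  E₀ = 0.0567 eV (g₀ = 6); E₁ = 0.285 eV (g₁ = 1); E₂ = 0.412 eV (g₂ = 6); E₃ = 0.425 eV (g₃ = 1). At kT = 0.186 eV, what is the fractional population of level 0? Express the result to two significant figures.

Eᵢ/kT = 0.3048, 1.532, 2.215, 2.285.
Z = Σ gᵢe^(−Eᵢ/kT) = 6·e^(−0.3048) + 1·e^(−1.532) + 6·e^(−2.215) + 1·e^(−2.285) = 4.424 + 0.2161 + 0.6549 + 0.1018 = 5.397.
P₀ = g₀ e^(−E₀/kT) / Z = 4.424/5.397 = 0.82.

0.82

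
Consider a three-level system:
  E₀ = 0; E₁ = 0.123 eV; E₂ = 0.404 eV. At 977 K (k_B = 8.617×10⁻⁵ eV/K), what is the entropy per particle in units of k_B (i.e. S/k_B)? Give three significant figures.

0.520

k_BT = 8.617×10⁻⁵ × 977 K = 0.084188 eV.
Eᵢ/kT = 0, 1.4610, 4.7988.
Z = Σ e^(−Eᵢ/kT) = e^(−0) + e^(−1.4610) + e^(−4.7988) = 1.0000 + 0.23200 + 0.0082396 = 1.2402.
⟨E⟩ = Σ EᵢPᵢ = 0.025693 eV.
S/k_B = ln Z + ⟨E⟩/kT = ln(1.2402) + 0.025693/0.084188 = 0.21527 + 0.30519 = 0.520.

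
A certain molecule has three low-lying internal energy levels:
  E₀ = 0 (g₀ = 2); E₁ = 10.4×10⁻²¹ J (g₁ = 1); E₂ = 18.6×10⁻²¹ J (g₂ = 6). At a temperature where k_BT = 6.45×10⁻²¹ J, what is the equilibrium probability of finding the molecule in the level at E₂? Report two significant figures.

0.13

Eᵢ/kT = 0, 1.612, 2.884.
Z = Σ gᵢe^(−Eᵢ/kT) = 2·e^(−0) + 1·e^(−1.612) + 6·e^(−2.884) = 2.000 + 0.1995 + 0.3355 = 2.535.
P₂ = g₂ e^(−E₂/kT) / Z = 0.3355/2.535 = 0.13.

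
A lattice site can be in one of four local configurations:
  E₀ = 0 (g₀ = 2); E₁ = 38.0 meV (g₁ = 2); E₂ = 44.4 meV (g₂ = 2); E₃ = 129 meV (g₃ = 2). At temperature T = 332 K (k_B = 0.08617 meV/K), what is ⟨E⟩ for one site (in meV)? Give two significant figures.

14 meV

k_BT = 0.08617 × 332 K = 28.61 meV.
Eᵢ/kT = 0, 1.328, 1.552, 4.509.
Z = Σ gᵢe^(−Eᵢ/kT) = 2·e^(−0) + 2·e^(−1.328) + 2·e^(−1.552) + 2·e^(−4.509) = 2.000 + 0.5300 + 0.4236 + 0.02202 = 2.976.
⟨E⟩ = Σ Eᵢ gᵢe^(−Eᵢ/kT) / Z = (0·2.000 + 38.0·0.5300 + 44.4·0.4236 + 129·0.02202) / 2.976 = 14 meV.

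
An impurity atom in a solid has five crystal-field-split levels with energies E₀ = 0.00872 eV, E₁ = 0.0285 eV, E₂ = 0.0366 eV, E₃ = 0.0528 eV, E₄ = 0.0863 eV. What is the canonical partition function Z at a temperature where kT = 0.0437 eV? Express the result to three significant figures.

Eᵢ/kT = 0.19954, 0.65217, 0.83753, 1.2082, 1.9748.
Z = Σ e^(−Eᵢ/kT) = e^(−0.19954) + e^(−0.65217) + e^(−0.83753) + e^(−1.2082) + e^(−1.9748) = 0.81911 + 0.52091 + 0.43278 + 0.29873 + 0.13879 = 2.2103.

Z = 2.21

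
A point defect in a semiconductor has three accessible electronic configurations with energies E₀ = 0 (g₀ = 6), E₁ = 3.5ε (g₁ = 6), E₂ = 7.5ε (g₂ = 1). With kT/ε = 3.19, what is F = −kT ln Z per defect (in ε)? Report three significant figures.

-6.67 ε

Eᵢ/kT = 0, 1.0972, 2.3511.
Z = Σ gᵢe^(−Eᵢ/kT) = 6·e^(−0) + 6·e^(−1.0972) + 1·e^(−2.3511) = 6.0000 + 2.0028 + 0.095264 = 8.0981.
F = −kT ln Z = −3.19 × ln(8.0981) = −3.19 × 2.0916 = -6.67 ε.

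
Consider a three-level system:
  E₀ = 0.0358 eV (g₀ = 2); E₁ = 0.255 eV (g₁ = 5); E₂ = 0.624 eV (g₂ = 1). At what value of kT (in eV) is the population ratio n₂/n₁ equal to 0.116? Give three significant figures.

n₂/n₁ = (g₂/g₁) exp[−(E₂−E₁)/kT] = 0.116.
⇒ (E₂−E₁)/kT = ln((1/5)/0.116) = ln(1.7241) = 0.54471.
kT = 0.369 eV / 0.54471 = 0.677 eV.

0.677 eV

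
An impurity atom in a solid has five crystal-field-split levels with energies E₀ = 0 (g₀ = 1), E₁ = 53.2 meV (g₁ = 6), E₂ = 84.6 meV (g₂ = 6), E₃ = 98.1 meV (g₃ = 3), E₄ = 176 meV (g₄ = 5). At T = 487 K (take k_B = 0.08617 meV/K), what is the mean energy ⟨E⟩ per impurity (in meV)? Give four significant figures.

51.68 meV

k_BT = 0.08617 × 487 K = 41.9648 meV.
Eᵢ/kT = 0, 1.26773, 2.01598, 2.33767, 4.19399.
Z = Σ gᵢe^(−Eᵢ/kT) = 1·e^(−0) + 6·e^(−1.26773) + 6·e^(−2.01598) + 3·e^(−2.33767) + 5·e^(−4.19399) = 1.00000 + 1.68882 + 0.799139 + 0.289657 + 0.0754299 = 3.85305.
⟨E⟩ = Σ Eᵢ gᵢe^(−Eᵢ/kT) / Z = (0·1.00000 + 53.2·1.68882 + 84.6·0.799139 + 98.1·0.289657 + 176·0.0754299) / 3.85305 = 51.68 meV.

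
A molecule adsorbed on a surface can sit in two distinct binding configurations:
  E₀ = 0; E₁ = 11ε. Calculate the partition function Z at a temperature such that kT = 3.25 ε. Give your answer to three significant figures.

Z = 1.03

Eᵢ/kT = 0, 3.3846.
Z = Σ e^(−Eᵢ/kT) = e^(−0) + e^(−3.3846) = 1.0000 + 0.033891 = 1.0339.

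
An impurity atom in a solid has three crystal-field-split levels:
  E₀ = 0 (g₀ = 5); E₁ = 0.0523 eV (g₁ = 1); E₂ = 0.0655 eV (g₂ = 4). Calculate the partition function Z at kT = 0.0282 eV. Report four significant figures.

Eᵢ/kT = 0, 1.85461, 2.32270.
Z = Σ gᵢe^(−Eᵢ/kT) = 5·e^(−0) + 1·e^(−1.85461) + 4·e^(−2.32270) = 5.00000 + 0.156514 + 0.392034 = 5.54855.

Z = 5.549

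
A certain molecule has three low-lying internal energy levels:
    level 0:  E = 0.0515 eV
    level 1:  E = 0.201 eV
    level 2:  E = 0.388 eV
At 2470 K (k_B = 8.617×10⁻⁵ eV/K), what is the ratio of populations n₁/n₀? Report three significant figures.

0.495

k_BT = 8.617×10⁻⁵ × 2470 K = 0.21284 eV.
n₁/n₀ = exp[−(E₁−E₀)/kT] = exp(−(0.1495 eV)/(0.21284 eV)) = exp(-0.70241) = 0.495.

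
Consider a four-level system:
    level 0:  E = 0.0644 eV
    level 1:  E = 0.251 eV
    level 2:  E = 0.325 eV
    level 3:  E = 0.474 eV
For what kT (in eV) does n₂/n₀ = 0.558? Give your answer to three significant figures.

0.447 eV

n₂/n₀ = exp[−(E₂−E₀)/kT] = 0.558.
⇒ (E₂−E₀)/kT = ln(1/0.558) = ln(1.7921) = 0.58339.
kT = 0.2606 eV / 0.58339 = 0.447 eV.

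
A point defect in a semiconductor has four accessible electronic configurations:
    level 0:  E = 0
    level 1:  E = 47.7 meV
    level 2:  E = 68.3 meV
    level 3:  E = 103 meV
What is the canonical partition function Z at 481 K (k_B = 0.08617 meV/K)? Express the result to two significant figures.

Z = 1.6

k_BT = 0.08617 × 481 K = 41.45 meV.
Eᵢ/kT = 0, 1.151, 1.648, 2.485.
Z = Σ e^(−Eᵢ/kT) = e^(−0) + e^(−1.151) + e^(−1.648) + e^(−2.485) = 1.000 + 0.3163 + 0.1924 + 0.08333 = 1.592.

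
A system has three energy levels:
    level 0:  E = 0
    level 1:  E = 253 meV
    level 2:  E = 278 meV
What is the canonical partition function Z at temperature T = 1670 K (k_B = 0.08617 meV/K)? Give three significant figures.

k_BT = 0.08617 × 1670 K = 143.90 meV.
Eᵢ/kT = 0, 1.7582, 1.9319.
Z = Σ e^(−Eᵢ/kT) = e^(−0) + e^(−1.7582) + e^(−1.9319) = 1.0000 + 0.17235 + 0.14487 = 1.3172.

Z = 1.32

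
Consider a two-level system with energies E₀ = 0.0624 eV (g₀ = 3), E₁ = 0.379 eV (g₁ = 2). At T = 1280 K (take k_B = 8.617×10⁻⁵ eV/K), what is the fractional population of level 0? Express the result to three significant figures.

0.964

k_BT = 8.617×10⁻⁵ × 1280 K = 0.11030 eV.
Eᵢ/kT = 0.56573, 3.4361.
Z = Σ gᵢe^(−Eᵢ/kT) = 3·e^(−0.56573) + 2·e^(−3.4361) = 1.7038 + 0.064380 = 1.7682.
P₀ = g₀ e^(−E₀/kT) / Z = 1.7038/1.7682 = 0.964.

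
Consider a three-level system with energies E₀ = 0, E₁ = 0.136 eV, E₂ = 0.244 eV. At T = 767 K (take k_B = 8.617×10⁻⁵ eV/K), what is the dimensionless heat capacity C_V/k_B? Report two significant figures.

k_BT = 8.617×10⁻⁵ × 767 K = 0.06609 eV.
Eᵢ/kT = 0, 2.058, 3.692.
Z = Σ e^(−Eᵢ/kT) = e^(−0) + e^(−2.058) + e^(−3.692) = 1.000 + 0.1277 + 0.02492 = 1.153.
⟨E⟩ = 0.02034 eV, ⟨E²⟩ = 0.003335 eV².
C_V/k_B = (⟨E²⟩ − ⟨E⟩²)/(kT)² = (0.003335 − 0.0004137)/0.004368 = 0.67.

0.67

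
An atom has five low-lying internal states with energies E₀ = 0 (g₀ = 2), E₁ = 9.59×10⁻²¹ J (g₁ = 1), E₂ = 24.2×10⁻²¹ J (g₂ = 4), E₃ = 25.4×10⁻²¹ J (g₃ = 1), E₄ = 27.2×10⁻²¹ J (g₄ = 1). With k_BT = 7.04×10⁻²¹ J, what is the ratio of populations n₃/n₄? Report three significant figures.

1.29

n₃/n₄ = (g₃/g₄) exp[−(E₃−E₄)/kT] = (1/1) × exp(−(-1.8 ×10⁻²¹ J)/(7.04 ×10⁻²¹ J)) = (1/1) × exp(0.25568) = 1.29.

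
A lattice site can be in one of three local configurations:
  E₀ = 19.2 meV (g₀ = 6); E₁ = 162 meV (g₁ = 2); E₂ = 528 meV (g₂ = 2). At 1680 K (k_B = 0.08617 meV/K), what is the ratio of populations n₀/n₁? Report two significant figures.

8.0

k_BT = 0.08617 × 1680 K = 144.8 meV.
n₀/n₁ = (g₀/g₁) exp[−(E₀−E₁)/kT] = (6/2) × exp(−(-142.8 meV)/(144.8 meV)) = (6/2) × exp(0.9862) = 8.0.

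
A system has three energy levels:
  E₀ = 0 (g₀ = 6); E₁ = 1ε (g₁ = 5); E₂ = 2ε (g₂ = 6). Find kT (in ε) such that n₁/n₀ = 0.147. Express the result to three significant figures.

0.576 ε

n₁/n₀ = (g₁/g₀) exp[−(E₁−E₀)/kT] = 0.147.
⇒ (E₁−E₀)/kT = ln((5/6)/0.147) = ln(5.6689) = 1.7350.
kT = 1ε / 1.7350 = 0.576 ε.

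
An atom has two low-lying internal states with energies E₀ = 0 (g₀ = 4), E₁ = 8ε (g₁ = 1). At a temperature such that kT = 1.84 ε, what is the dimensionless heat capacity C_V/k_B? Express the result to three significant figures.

0.0607

Eᵢ/kT = 0, 4.3478.
Z = Σ gᵢe^(−Eᵢ/kT) = 4·e^(−0) + 1·e^(−4.3478) = 4.0000 + 0.012935 = 4.0129.
⟨E⟩ = 0.025787 ε, ⟨E²⟩ = 0.20629 ε².
C_V/k_B = (⟨E²⟩ − ⟨E⟩²)/(kT)² = (0.20629 − 0.00066497)/3.3856 = 0.0607.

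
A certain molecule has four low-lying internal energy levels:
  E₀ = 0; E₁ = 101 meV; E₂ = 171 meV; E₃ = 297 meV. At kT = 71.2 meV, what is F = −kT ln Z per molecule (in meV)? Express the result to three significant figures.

-21.3 meV

Eᵢ/kT = 0, 1.4185, 2.4017, 4.1713.
Z = Σ e^(−Eᵢ/kT) = e^(−0) + e^(−1.4185) + e^(−2.4017) + e^(−4.1713) = 1.0000 + 0.24208 + 0.090564 + 0.015432 = 1.3481.
F = −kT ln Z = −71.2 × ln(1.3481) = −71.2 × 0.29870 = -21.3 meV.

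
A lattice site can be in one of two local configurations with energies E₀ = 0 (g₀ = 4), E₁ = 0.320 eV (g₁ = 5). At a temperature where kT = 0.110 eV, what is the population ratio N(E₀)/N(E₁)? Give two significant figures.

15

n₀/n₁ = (g₀/g₁) exp[−(E₀−E₁)/kT] = (4/5) × exp(−(-0.320 eV)/(0.110 eV)) = (4/5) × exp(2.909) = 15.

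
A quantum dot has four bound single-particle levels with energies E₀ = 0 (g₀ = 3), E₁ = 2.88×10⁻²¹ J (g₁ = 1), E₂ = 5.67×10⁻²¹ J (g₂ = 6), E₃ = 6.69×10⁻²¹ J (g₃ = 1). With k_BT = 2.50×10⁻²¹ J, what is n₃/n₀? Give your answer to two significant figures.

n₃/n₀ = (g₃/g₀) exp[−(E₃−E₀)/kT] = (1/3) × exp(−(6.69 ×10⁻²¹ J)/(2.50 ×10⁻²¹ J)) = (1/3) × exp(-2.676) = 0.023.

0.023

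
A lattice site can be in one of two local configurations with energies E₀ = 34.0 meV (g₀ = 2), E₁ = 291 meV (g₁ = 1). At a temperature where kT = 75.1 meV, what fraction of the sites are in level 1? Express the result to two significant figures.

Eᵢ/kT = 0.4527, 3.875.
Z = Σ gᵢe^(−Eᵢ/kT) = 2·e^(−0.4527) + 1·e^(−3.875) = 1.272 + 0.02075 = 1.293.
P₁ = g₁ e^(−E₁/kT) / Z = 0.02075/1.293 = 0.016.

0.016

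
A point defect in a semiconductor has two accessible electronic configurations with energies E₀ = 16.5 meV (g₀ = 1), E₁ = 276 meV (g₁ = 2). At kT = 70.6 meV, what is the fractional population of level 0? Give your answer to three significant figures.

Eᵢ/kT = 0.23371, 3.9093.
Z = Σ gᵢe^(−Eᵢ/kT) = 1·e^(−0.23371) + 2·e^(−3.9093) = 0.79159 + 0.040109 = 0.83170.
P₀ = g₀ e^(−E₀/kT) / Z = 0.79159/0.83170 = 0.952.

0.952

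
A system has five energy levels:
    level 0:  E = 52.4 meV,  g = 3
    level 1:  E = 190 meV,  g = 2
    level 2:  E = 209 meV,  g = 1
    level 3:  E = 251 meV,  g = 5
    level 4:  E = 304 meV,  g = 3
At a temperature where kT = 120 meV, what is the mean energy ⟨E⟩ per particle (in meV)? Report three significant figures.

Eᵢ/kT = 0.43667, 1.5833, 1.7417, 2.0917, 2.5333.
Z = Σ gᵢe^(−Eᵢ/kT) = 3·e^(−0.43667) + 2·e^(−1.5833) + 1·e^(−1.7417) + 5·e^(−2.0917) + 3·e^(−2.5333) = 1.9386 + 0.41059 + 0.17522 + 0.61739 + 0.23819 = 3.3800.
⟨E⟩ = Σ Eᵢ gᵢe^(−Eᵢ/kT) / Z = (52.4·1.9386 + 190·0.41059 + 209·0.17522 + 251·0.61739 + 304·0.23819) / 3.3800 = 131 meV.

131 meV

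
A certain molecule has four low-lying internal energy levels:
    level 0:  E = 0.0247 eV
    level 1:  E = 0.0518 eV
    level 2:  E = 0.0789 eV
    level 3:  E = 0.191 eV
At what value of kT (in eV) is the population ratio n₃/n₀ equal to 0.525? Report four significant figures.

n₃/n₀ = exp[−(E₃−E₀)/kT] = 0.525.
⇒ (E₃−E₀)/kT = ln(1/0.525) = ln(1.90476) = 0.644356.
kT = 0.1663 eV / 0.644356 = 0.2581 eV.

0.2581 eV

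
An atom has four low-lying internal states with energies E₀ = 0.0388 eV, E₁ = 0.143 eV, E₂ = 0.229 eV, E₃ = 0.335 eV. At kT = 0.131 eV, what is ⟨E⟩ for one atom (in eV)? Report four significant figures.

0.1072 eV

Eᵢ/kT = 0.296183, 1.09160, 1.74809, 2.55725.
Z = Σ e^(−Eᵢ/kT) = e^(−0.296183) + e^(−1.09160) + e^(−1.74809) + e^(−2.55725) = 0.743651 + 0.335679 + 0.174106 + 0.0775176 = 1.33095.
⟨E⟩ = Σ Eᵢ e^(−Eᵢ/kT) / Z = (0.0388·0.743651 + 0.143·0.335679 + 0.229·0.174106 + 0.335·0.0775176) / 1.33095 = 0.1072 eV.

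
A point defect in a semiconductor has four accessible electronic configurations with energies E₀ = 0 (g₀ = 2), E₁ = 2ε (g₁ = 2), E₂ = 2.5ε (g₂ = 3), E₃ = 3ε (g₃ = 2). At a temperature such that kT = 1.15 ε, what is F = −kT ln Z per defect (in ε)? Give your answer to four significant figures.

-1.200 ε

Eᵢ/kT = 0, 1.73913, 2.17391, 2.60870.
Z = Σ gᵢe^(−Eᵢ/kT) = 2·e^(−0) + 2·e^(−1.73913) + 3·e^(−2.17391) + 2·e^(−2.60870) = 2.00000 + 0.351346 + 0.341196 + 0.147260 = 2.83980.
F = −kT ln Z = −1.15 × ln(2.83980) = −1.15 × 1.04373 = -1.200 ε.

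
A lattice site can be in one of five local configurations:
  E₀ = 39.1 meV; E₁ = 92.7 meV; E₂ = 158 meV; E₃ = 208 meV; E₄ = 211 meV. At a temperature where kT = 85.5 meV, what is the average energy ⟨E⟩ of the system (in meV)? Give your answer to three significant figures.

Eᵢ/kT = 0.45731, 1.0842, 1.8480, 2.4327, 2.4678.
Z = Σ e^(−Eᵢ/kT) = e^(−0.45731) + e^(−1.0842) + e^(−1.8480) + e^(−2.4327) + e^(−2.4678) = 0.63298 + 0.33817 + 0.15755 + 0.087799 + 0.084771 = 1.3013.
⟨E⟩ = Σ Eᵢ e^(−Eᵢ/kT) / Z = (39.1·0.63298 + 92.7·0.33817 + 158·0.15755 + 208·0.087799 + 211·0.084771) / 1.3013 = 90.0 meV.

90.0 meV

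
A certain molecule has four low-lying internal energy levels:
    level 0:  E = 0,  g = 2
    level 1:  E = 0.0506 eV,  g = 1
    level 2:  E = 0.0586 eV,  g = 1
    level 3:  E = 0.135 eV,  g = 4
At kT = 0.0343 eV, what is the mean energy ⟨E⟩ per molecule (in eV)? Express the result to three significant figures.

Eᵢ/kT = 0, 1.4752, 1.7085, 3.9359.
Z = Σ gᵢe^(−Eᵢ/kT) = 2·e^(−0) + 1·e^(−1.4752) + 1·e^(−1.7085) + 4·e^(−3.9359) = 2.0000 + 0.22873 + 0.18114 + 0.078112 = 2.4880.
⟨E⟩ = Σ Eᵢ gᵢe^(−Eᵢ/kT) / Z = (0·2.0000 + 0.0506·0.22873 + 0.0586·0.18114 + 0.135·0.078112) / 2.4880 = 0.0132 eV.

0.0132 eV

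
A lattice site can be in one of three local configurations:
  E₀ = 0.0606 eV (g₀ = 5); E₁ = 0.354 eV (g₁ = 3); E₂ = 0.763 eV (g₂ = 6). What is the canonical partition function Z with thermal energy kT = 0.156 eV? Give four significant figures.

Z = 3.746

Eᵢ/kT = 0.388462, 2.26923, 4.89103.
Z = Σ gᵢe^(−Eᵢ/kT) = 5·e^(−0.388462) + 3·e^(−2.26923) + 6·e^(−4.89103) = 3.39049 + 0.310175 + 0.0450821 = 3.74575.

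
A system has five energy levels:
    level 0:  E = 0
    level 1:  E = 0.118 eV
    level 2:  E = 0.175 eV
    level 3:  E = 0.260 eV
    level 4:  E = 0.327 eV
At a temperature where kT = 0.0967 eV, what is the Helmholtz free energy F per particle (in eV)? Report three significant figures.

Eᵢ/kT = 0, 1.2203, 1.8097, 2.6887, 3.3816.
Z = Σ e^(−Eᵢ/kT) = e^(−0) + e^(−1.2203) + e^(−1.8097) + e^(−2.6887) + e^(−3.3816) = 1.0000 + 0.29514 + 0.16370 + 0.067969 + 0.033993 = 1.5608.
F = −kT ln Z = −0.0967 × ln(1.5608) = −0.0967 × 0.44520 = -0.0431 eV.

-0.0431 eV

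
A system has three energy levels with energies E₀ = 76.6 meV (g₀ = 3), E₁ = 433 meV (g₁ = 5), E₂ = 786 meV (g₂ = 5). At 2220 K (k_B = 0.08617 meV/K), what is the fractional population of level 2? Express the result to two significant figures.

0.031

k_BT = 0.08617 × 2220 K = 191.3 meV.
Eᵢ/kT = 0.4004, 2.263, 4.109.
Z = Σ gᵢe^(−Eᵢ/kT) = 3·e^(−0.4004) + 5·e^(−2.263) + 5·e^(−4.109) = 2.010 + 0.5202 + 0.08212 = 2.612.
P₂ = g₂ e^(−E₂/kT) / Z = 0.08212/2.612 = 0.031.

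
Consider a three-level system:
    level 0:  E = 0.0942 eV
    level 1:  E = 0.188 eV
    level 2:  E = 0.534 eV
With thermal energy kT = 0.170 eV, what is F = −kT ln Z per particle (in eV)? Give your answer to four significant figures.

0.008947 eV

Eᵢ/kT = 0.554118, 1.10588, 3.14118.
Z = Σ e^(−Eᵢ/kT) = e^(−0.554118) + e^(−1.10588) + e^(−3.14118) = 0.574579 + 0.330920 + 0.0432318 = 0.948731.
F = −kT ln Z = −0.170 × ln(0.948731) = −0.170 × -0.0526300 = 0.008947 eV.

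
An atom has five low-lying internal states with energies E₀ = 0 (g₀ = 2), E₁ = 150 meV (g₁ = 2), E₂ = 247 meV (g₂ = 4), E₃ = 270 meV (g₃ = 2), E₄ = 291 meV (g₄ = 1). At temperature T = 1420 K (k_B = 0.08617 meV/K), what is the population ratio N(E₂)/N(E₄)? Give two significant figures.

k_BT = 0.08617 × 1420 K = 122.4 meV.
n₂/n₄ = (g₂/g₄) exp[−(E₂−E₄)/kT] = (4/1) × exp(−(-44 meV)/(122.4 meV)) = (4/1) × exp(0.3595) = 5.7.

5.7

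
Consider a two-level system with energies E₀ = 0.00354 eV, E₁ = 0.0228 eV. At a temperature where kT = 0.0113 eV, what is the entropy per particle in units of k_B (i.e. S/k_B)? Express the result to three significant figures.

0.429

Eᵢ/kT = 0.31327, 2.0177.
Z = Σ e^(−Eᵢ/kT) = e^(−0.31327) + e^(−2.0177) = 0.73105 + 0.13296 = 0.86401.
⟨E⟩ = Σ EᵢPᵢ = 0.0065039 eV.
S/k_B = ln Z + ⟨E⟩/kT = ln(0.86401) + 0.0065039/0.0113 = -0.14617 + 0.57557 = 0.429.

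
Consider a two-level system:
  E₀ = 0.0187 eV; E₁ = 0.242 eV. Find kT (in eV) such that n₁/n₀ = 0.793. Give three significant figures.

n₁/n₀ = exp[−(E₁−E₀)/kT] = 0.793.
⇒ (E₁−E₀)/kT = ln(1/0.793) = ln(1.2610) = 0.23191.
kT = 0.2233 eV / 0.23191 = 0.963 eV.

0.963 eV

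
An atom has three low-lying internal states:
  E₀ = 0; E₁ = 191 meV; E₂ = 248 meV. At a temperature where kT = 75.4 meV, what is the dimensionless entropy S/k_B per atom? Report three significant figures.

Eᵢ/kT = 0, 2.5332, 3.2891.
Z = Σ e^(−Eᵢ/kT) = e^(−0) + e^(−2.5332) + e^(−3.2891) = 1.0000 + 0.079405 + 0.037287 = 1.1167.
⟨E⟩ = Σ EᵢPᵢ = 21.862 meV.
S/k_B = ln Z + ⟨E⟩/kT = ln(1.1167) + 21.862/75.4 = 0.11038 + 0.28995 = 0.400.

0.400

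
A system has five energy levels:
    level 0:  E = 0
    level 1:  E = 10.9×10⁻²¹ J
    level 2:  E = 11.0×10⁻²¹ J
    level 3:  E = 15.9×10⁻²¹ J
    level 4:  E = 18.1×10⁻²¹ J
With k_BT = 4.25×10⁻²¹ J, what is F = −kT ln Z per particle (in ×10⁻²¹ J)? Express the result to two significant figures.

-0.74 ×10⁻²¹ J

Eᵢ/kT = 0, 2.565, 2.588, 3.741, 4.259.
Z = Σ e^(−Eᵢ/kT) = e^(−0) + e^(−2.565) + e^(−2.588) + e^(−3.741) + e^(−4.259) = 1.000 + 0.07692 + 0.07517 + 0.02373 + 0.01414 = 1.190.
F = −kT ln Z = −4.25 × ln(1.190) = −4.25 × 0.1740 = -0.74 ×10⁻²¹ J.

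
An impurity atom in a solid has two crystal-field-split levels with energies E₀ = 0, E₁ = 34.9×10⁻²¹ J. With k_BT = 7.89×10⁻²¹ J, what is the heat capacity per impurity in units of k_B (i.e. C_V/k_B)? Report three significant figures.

0.229

Eᵢ/kT = 0, 4.4233.
Z = Σ e^(−Eᵢ/kT) = e^(−0) + e^(−4.4233) = 1.0000 + 0.011995 = 1.0120.
⟨E⟩ = 0.41366, ⟨E²⟩ = 14.437.
C_V/k_B = (⟨E²⟩ − ⟨E⟩²)/(kT)² = (14.437 − 0.17111)/62.252 = 0.229.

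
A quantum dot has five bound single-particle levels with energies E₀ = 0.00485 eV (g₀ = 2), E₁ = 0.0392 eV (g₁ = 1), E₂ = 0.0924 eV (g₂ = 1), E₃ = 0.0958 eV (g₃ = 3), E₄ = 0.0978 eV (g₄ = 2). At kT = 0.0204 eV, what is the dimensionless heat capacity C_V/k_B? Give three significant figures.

Eᵢ/kT = 0.23775, 1.9216, 4.5294, 4.6961, 4.7941.
Z = Σ gᵢe^(−Eᵢ/kT) = 2·e^(−0.23775) + 1·e^(−1.9216) + 1·e^(−4.5294) + 3·e^(−4.6961) + 2·e^(−4.7941) = 1.5768 + 0.14637 + 0.010787 + 0.027392 + 0.016557 = 1.7779.
⟨E⟩ = 0.010476 eV, ⟨E²⟩ = 0.00042964 eV².
C_V/k_B = (⟨E²⟩ − ⟨E⟩²)/(kT)² = (0.00042964 − 0.00010975)/0.00041616 = 0.769.

0.769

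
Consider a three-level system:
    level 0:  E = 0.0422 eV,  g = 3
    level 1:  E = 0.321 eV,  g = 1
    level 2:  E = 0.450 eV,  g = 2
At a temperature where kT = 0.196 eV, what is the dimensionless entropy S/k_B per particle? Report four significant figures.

Eᵢ/kT = 0.215306, 1.63776, 2.29592.
Z = Σ gᵢe^(−Eᵢ/kT) = 3·e^(−0.215306) + 1·e^(−1.63776) + 2·e^(−2.29592) = 2.41888 + 0.194415 + 0.201337 = 2.81463.
⟨E⟩ = Σ EᵢPᵢ = 0.0906285 eV.
S/k_B = ln Z + ⟨E⟩/kT = ln(2.81463) + 0.0906285/0.196 = 1.03483 + 0.462390 = 1.497.

1.497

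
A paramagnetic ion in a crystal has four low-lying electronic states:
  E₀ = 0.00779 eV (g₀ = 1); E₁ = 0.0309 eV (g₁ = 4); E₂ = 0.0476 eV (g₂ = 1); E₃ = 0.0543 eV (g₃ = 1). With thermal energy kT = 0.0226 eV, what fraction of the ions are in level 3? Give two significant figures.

0.047

Eᵢ/kT = 0.3447, 1.367, 2.106, 2.403.
Z = Σ gᵢe^(−Eᵢ/kT) = 1·e^(−0.3447) + 4·e^(−1.367) + 1·e^(−2.106) + 1·e^(−2.403) = 0.7084 + 1.019 + 0.1217 + 0.09045 = 1.940.
P₃ = g₃ e^(−E₃/kT) / Z = 0.09045/1.940 = 0.047.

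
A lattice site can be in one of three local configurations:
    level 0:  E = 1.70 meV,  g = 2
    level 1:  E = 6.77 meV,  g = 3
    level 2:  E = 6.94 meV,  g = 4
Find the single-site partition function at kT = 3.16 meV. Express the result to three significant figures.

Z = 1.96

Eᵢ/kT = 0.53797, 2.1424, 2.1962.
Z = Σ gᵢe^(−Eᵢ/kT) = 2·e^(−0.53797) + 3·e^(−2.1424) + 4·e^(−2.1962) = 1.1679 + 0.35212 + 0.44490 = 1.9649.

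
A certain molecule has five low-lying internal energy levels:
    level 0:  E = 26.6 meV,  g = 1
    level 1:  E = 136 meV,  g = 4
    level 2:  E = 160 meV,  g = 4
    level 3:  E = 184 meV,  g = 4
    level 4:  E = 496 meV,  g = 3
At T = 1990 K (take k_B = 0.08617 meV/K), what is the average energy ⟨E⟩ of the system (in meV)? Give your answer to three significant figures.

k_BT = 0.08617 × 1990 K = 171.48 meV.
Eᵢ/kT = 0.15512, 0.79310, 0.93305, 1.0730, 2.8925.
Z = Σ gᵢe^(−Eᵢ/kT) = 1·e^(−0.15512) + 4·e^(−0.79310) + 4·e^(−0.93305) + 4·e^(−1.0730) + 3·e^(−2.8925) = 0.85631 + 1.8098 + 1.5734 + 1.3679 + 0.16631 = 5.7737.
⟨E⟩ = Σ Eᵢ gᵢe^(−Eᵢ/kT) / Z = (26.6·0.85631 + 136·1.8098 + 160·1.5734 + 184·1.3679 + 496·0.16631) / 5.7737 = 148 meV.

148 meV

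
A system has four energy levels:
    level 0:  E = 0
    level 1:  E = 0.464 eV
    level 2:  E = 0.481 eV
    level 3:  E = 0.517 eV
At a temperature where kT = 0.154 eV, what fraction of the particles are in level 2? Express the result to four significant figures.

Eᵢ/kT = 0, 3.01299, 3.12338, 3.35714.
Z = Σ e^(−Eᵢ/kT) = e^(−0) + e^(−3.01299) + e^(−3.12338) + e^(−3.35714) = 1.00000 + 0.0491445 + 0.0440082 + 0.0348347 = 1.12799.
P₂ = e^(−E₂/kT) / Z = 0.0440082/1.12799 = 0.03901.

0.03901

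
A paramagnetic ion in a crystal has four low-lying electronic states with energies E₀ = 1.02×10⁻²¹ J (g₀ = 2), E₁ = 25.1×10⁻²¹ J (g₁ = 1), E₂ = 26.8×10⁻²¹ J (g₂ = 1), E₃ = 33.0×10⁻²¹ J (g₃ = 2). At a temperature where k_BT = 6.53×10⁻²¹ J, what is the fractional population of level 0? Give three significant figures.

Eᵢ/kT = 0.15620, 3.8438, 4.1041, 5.0536.
Z = Σ gᵢe^(−Eᵢ/kT) = 2·e^(−0.15620) + 1·e^(−3.8438) + 1·e^(−4.1041) + 2·e^(−5.0536) = 1.7108 + 0.021412 + 0.016505 + 0.012773 = 1.7615.
P₀ = g₀ e^(−E₀/kT) / Z = 1.7108/1.7615 = 0.971.

0.971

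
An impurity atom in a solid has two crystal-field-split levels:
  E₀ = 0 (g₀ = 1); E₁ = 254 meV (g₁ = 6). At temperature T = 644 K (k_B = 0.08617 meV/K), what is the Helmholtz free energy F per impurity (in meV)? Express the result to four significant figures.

k_BT = 0.08617 × 644 K = 55.4935 meV.
Eᵢ/kT = 0, 4.57711.
Z = Σ gᵢe^(−Eᵢ/kT) = 1·e^(−0) + 6·e^(−4.57711) = 1.00000 + 0.0617075 = 1.06171.
F = −kT ln Z = −55.4935 × ln(1.06171) = −55.4935 × 0.0598808 = -3.323 meV.

-3.323 meV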